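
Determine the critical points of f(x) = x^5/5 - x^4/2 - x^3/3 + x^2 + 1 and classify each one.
f'(x) = x*(x^3 - 2*x^2 - x + 2)

Solve f'(x) = 0:
  Factor: x^4 - 2*x^3 - x^2 + 2*x = x*(x - 2)*(x - 1)*(x + 1) = 0.
  ⇒ x = -1, 0, 1, 2

f''(x) = 4*x^3 - 6*x^2 - 2*x + 2
Second-derivative test at each critical point:
  f''(-1) = -6 < 0 → local maximum
  f''(0) = 2 > 0 → local minimum
  f''(1) = -2 < 0 → local maximum
  f''(2) = 6 > 0 → local minimum

Critical points: x = -1 (local maximum); x = 0 (local minimum); x = 1 (local maximum); x = 2 (local minimum)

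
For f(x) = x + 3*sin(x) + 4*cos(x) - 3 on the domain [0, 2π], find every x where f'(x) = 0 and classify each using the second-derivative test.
f'(x) = -4*sin(x) + 3*cos(x) + 1

Solve f'(x) = 0 on [0, 2π]:
  f'(x) = 0 ⇔ -4*sin(x) + 3*cos(x) = -1. Write the left side as R·cos(x + φ) with R = √(3² + 4²) = 5, cos φ = 3/5, sin φ = 4/5; then cos(x + φ) = -1/5. Solve for x and keep the solutions lying in [0, 2π].
  ⇒ x = atan((4 + 6*sqrt(6))/(-3 + 8*sqrt(6))) ≈ 0.8449, atan((4 - 6*sqrt(6))/(-8*sqrt(6) - 3)) + pi ≈ 3.5837

f''(x) = -3*sin(x) - 4*cos(x)
Second-derivative test at each critical point:
  f''(0.8449) = -4.8990 < 0 → local maximum
  f''(3.5837) = 4.8990 > 0 → local minimum

Critical points: x = atan((4 + 6*sqrt(6))/(-3 + 8*sqrt(6))) ≈ 0.8449 (local maximum); x = atan((4 - 6*sqrt(6))/(-8*sqrt(6) - 3)) + pi ≈ 3.5837 (local minimum)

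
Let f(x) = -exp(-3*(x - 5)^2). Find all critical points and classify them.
f'(x) = 6*(x - 5)*exp(-3*(x - 5)^2)

Solve f'(x) = 0:
  f'(x) = (6*x - 30)·exp(-3*(x - 5)^2) and exp(-3*(x - 5)^2) > 0 for every x, so f'(x) = 0 ⇔ 6*x - 30 = 0.
  Factor: 6*x - 30 = 6*(x - 5) = 0.
  ⇒ x = 5

f''(x) = 6*(1 - 6*(x - 5)^2)*exp(-3*(x - 5)^2)
Second-derivative test at each critical point:
  f''(5) = 6 > 0 → local minimum

Critical points: x = 5 (local minimum)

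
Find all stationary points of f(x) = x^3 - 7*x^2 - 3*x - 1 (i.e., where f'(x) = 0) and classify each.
f'(x) = 3*x^2 - 14*x - 3

Solve f'(x) = 0:
  3*x^2 - 14*x - 3 = 0 has no rational roots; quadratic formula: x = (14 ± √232)/6.
  ⇒ x = 7/3 - sqrt(58)/3 ≈ -0.2053, 7/3 + sqrt(58)/3 ≈ 4.8719

f''(x) = 6*x - 14
Second-derivative test at each critical point:
  f''(-0.2053) = -15.2315 < 0 → local maximum
  f''(4.8719) = 15.2315 > 0 → local minimum

Critical points: x = 7/3 - sqrt(58)/3 ≈ -0.2053 (local maximum); x = 7/3 + sqrt(58)/3 ≈ 4.8719 (local minimum)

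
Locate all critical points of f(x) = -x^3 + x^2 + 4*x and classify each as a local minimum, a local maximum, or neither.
f'(x) = -3*x^2 + 2*x + 4

Solve f'(x) = 0:
  3*x^2 - 2*x - 4 = 0 has no rational roots; quadratic formula: x = (2 ± √52)/6.
  ⇒ x = 1/3 - sqrt(13)/3 ≈ -0.8685, 1/3 + sqrt(13)/3 ≈ 1.5352

f''(x) = 2 - 6*x
Second-derivative test at each critical point:
  f''(-0.8685) = 7.2111 > 0 → local minimum
  f''(1.5352) = -7.2111 < 0 → local maximum

Critical points: x = 1/3 - sqrt(13)/3 ≈ -0.8685 (local minimum); x = 1/3 + sqrt(13)/3 ≈ 1.5352 (local maximum)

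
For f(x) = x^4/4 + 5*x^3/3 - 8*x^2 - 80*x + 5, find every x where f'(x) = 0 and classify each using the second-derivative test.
f'(x) = x^3 + 5*x^2 - 16*x - 80

Solve f'(x) = 0:
  Factor: x^3 + 5*x^2 - 16*x - 80 = (x - 4)*(x + 4)*(x + 5) = 0.
  ⇒ x = -5, -4, 4

f''(x) = 3*x^2 + 10*x - 16
Second-derivative test at each critical point:
  f''(-5) = 9 > 0 → local minimum
  f''(-4) = -8 < 0 → local maximum
  f''(4) = 72 > 0 → local minimum

Critical points: x = -5 (local minimum); x = -4 (local maximum); x = 4 (local minimum)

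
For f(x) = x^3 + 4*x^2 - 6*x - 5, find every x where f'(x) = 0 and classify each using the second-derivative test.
f'(x) = 3*x^2 + 8*x - 6

Solve f'(x) = 0:
  3*x^2 + 8*x - 6 = 0 has no rational roots; quadratic formula: x = (-8 ± √136)/6.
  ⇒ x = -sqrt(34)/3 - 4/3 ≈ -3.2770, -4/3 + sqrt(34)/3 ≈ 0.6103

f''(x) = 6*x + 8
Second-derivative test at each critical point:
  f''(-3.2770) = -11.6619 < 0 → local maximum
  f''(0.6103) = 11.6619 > 0 → local minimum

Critical points: x = -sqrt(34)/3 - 4/3 ≈ -3.2770 (local maximum); x = -4/3 + sqrt(34)/3 ≈ 0.6103 (local minimum)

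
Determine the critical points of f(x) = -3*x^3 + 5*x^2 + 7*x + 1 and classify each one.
f'(x) = -9*x^2 + 10*x + 7

Solve f'(x) = 0:
  9*x^2 - 10*x - 7 = 0 has no rational roots; quadratic formula: x = (10 ± √352)/18.
  ⇒ x = 5/9 - 2*sqrt(22)/9 ≈ -0.4868, 5/9 + 2*sqrt(22)/9 ≈ 1.5979

f''(x) = 10 - 18*x
Second-derivative test at each critical point:
  f''(-0.4868) = 18.7617 > 0 → local minimum
  f''(1.5979) = -18.7617 < 0 → local maximum

Critical points: x = 5/9 - 2*sqrt(22)/9 ≈ -0.4868 (local minimum); x = 5/9 + 2*sqrt(22)/9 ≈ 1.5979 (local maximum)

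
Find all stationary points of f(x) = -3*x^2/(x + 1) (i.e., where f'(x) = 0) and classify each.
f'(x) = 3*x*(-x - 2)/(x + 1)^2

Solve f'(x) = 0:
  f'(x) = -3*x*(x + 2)/(x + 1)^2; the denominator is positive wherever f is defined, so f'(x) = 0 ⇔ -3*x^2 - 6*x = 0.
  Factor: -3*x^2 - 6*x = -3*x*(x + 2) = 0.
  ⇒ x = -2, 0

f''(x) = -6/(x^3 + 3*x^2 + 3*x + 1)
Second-derivative test at each critical point:
  f''(-2) = 6 > 0 → local minimum
  f''(0) = -6 < 0 → local maximum

Critical points: x = -2 (local minimum); x = 0 (local maximum)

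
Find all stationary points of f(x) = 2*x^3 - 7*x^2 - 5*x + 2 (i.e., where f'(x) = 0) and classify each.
f'(x) = 6*x^2 - 14*x - 5

Solve f'(x) = 0:
  6*x^2 - 14*x - 5 = 0 has no rational roots; quadratic formula: x = (14 ± √316)/12.
  ⇒ x = 7/6 - sqrt(79)/6 ≈ -0.3147, 7/6 + sqrt(79)/6 ≈ 2.6480

f''(x) = 12*x - 14
Second-derivative test at each critical point:
  f''(-0.3147) = -17.7764 < 0 → local maximum
  f''(2.6480) = 17.7764 > 0 → local minimum

Critical points: x = 7/6 - sqrt(79)/6 ≈ -0.3147 (local maximum); x = 7/6 + sqrt(79)/6 ≈ 2.6480 (local minimum)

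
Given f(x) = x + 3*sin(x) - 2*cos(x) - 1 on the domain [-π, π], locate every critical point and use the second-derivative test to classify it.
f'(x) = 2*sin(x) + 3*cos(x) + 1

Solve f'(x) = 0 on [-π, π]:
  f'(x) = 0 ⇔ 2*sin(x) + 3*cos(x) = -1. Write the left side as R·cos(x + φ) with R = √(3² + (-2)²) = sqrt(13), cos φ = 3*sqrt(13)/13, sin φ = -2*sqrt(13)/13; then cos(x + φ) = -sqrt(13)/13. Solve for x and keep the solutions lying in [-π, π].
  ⇒ x = atan((-6*sqrt(3) - 2)/(-3 + 4*sqrt(3))) ≈ -1.2638, atan((-2 + 6*sqrt(3))/(-4*sqrt(3) - 3)) + pi ≈ 2.4398

f''(x) = -3*sin(x) + 2*cos(x)
Second-derivative test at each critical point:
  f''(-1.2638) = 3.4641 > 0 → local minimum
  f''(2.4398) = -3.4641 < 0 → local maximum

Critical points: x = atan((-6*sqrt(3) - 2)/(-3 + 4*sqrt(3))) ≈ -1.2638 (local minimum); x = atan((-2 + 6*sqrt(3))/(-4*sqrt(3) - 3)) + pi ≈ 2.4398 (local maximum)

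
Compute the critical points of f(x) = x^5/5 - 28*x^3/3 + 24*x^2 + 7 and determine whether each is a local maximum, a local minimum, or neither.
f'(x) = x*(x^3 - 28*x + 48)

Solve f'(x) = 0:
  Factor: x^4 - 28*x^2 + 48*x = x*(x - 4)*(x - 2)*(x + 6) = 0.
  ⇒ x = -6, 0, 2, 4

f''(x) = 4*x^3 - 56*x + 48
Second-derivative test at each critical point:
  f''(-6) = -480 < 0 → local maximum
  f''(0) = 48 > 0 → local minimum
  f''(2) = -32 < 0 → local maximum
  f''(4) = 80 > 0 → local minimum

Critical points: x = -6 (local maximum); x = 0 (local minimum); x = 2 (local maximum); x = 4 (local minimum)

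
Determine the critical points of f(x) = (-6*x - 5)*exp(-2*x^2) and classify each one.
f'(x) = 2*(2*x*(6*x + 5) - 3)*exp(-2*x^2)

Solve f'(x) = 0:
  f'(x) = (24*x^2 + 20*x - 6)·exp(-2*x^2) and exp(-2*x^2) > 0 for every x, so f'(x) = 0 ⇔ 24*x^2 + 20*x - 6 = 0.
  Factor: 24*x^2 + 20*x - 6 = 2*(12*x^2 + 10*x - 3); 12*x^2 + 10*x - 3 = 0 has no rational roots; quadratic formula: x = (-10 ± √244)/24.
  ⇒ x = -sqrt(61)/12 - 5/12 ≈ -1.0675, -5/12 + sqrt(61)/12 ≈ 0.2342

f''(x) = 4*(-24*x^3 - 20*x^2 + 18*x + 5)*exp(-2*x^2)
Second-derivative test at each critical point:
  f''(-1.0675) = -3.1980 < 0 → local maximum
  f''(0.2342) = 27.9955 > 0 → local minimum

Critical points: x = -sqrt(61)/12 - 5/12 ≈ -1.0675 (local maximum); x = -5/12 + sqrt(61)/12 ≈ 0.2342 (local minimum)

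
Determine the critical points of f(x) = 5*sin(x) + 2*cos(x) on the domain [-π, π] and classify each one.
f'(x) = -2*sin(x) + 5*cos(x)

Solve f'(x) = 0 on [-π, π]:
  f'(x) = 0 ⇔ 5*cos(x) = 2*sin(x) ⇔ tan(x) = 5/2, i.e. x = arctan(5/2) + nπ; keep the solutions lying in [-π, π].
  ⇒ x = -pi + atan(5/2) ≈ -1.9513, atan(5/2) ≈ 1.1903

f''(x) = -5*sin(x) - 2*cos(x)
Second-derivative test at each critical point:
  f''(-1.9513) = 5.3852 > 0 → local minimum
  f''(1.1903) = -5.3852 < 0 → local maximum

Critical points: x = -pi + atan(5/2) ≈ -1.9513 (local minimum); x = atan(5/2) ≈ 1.1903 (local maximum)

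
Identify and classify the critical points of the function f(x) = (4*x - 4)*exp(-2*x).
f'(x) = 4*(3 - 2*x)*exp(-2*x)

Solve f'(x) = 0:
  f'(x) = (12 - 8*x)·exp(-2*x) and exp(-2*x) > 0 for every x, so f'(x) = 0 ⇔ 12 - 8*x = 0.
  Factor: 12 - 8*x = -4*(2*x - 3) = 0.
  ⇒ x = 3/2

f''(x) = 16*(x - 2)*exp(-2*x)
Second-derivative test at each critical point:
  f''(3/2) = -0.3983 < 0 → local maximum

Critical points: x = 3/2 (local maximum)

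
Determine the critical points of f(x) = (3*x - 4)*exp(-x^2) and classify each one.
f'(x) = (-2*x*(3*x - 4) + 3)*exp(-x^2)

Solve f'(x) = 0:
  f'(x) = (-6*x^2 + 8*x + 3)·exp(-x^2) and exp(-x^2) > 0 for every x, so f'(x) = 0 ⇔ -6*x^2 + 8*x + 3 = 0.
  6*x^2 - 8*x - 3 = 0 has no rational roots; quadratic formula: x = (8 ± √136)/12.
  ⇒ x = 2/3 - sqrt(34)/6 ≈ -0.3052, 2/3 + sqrt(34)/6 ≈ 1.6385

f''(x) = 2*(2*x^2*(3*x - 4) - 9*x + 4)*exp(-x^2)
Second-derivative test at each critical point:
  f''(-0.3052) = 10.6250 > 0 → local minimum
  f''(1.6385) = -0.7959 < 0 → local maximum

Critical points: x = 2/3 - sqrt(34)/6 ≈ -0.3052 (local minimum); x = 2/3 + sqrt(34)/6 ≈ 1.6385 (local maximum)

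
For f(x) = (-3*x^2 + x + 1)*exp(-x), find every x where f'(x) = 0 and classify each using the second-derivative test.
f'(x) = x*(3*x - 7)*exp(-x)

Solve f'(x) = 0:
  f'(x) = (3*x^2 - 7*x)·exp(-x) and exp(-x) > 0 for every x, so f'(x) = 0 ⇔ 3*x^2 - 7*x = 0.
  Factor: 3*x^2 - 7*x = x*(3*x - 7) = 0.
  ⇒ x = 0, 7/3

f''(x) = (-3*x^2 + 13*x - 7)*exp(-x)
Second-derivative test at each critical point:
  f''(0) = -7 < 0 → local maximum
  f''(7/3) = 0.6788 > 0 → local minimum

Critical points: x = 0 (local maximum); x = 7/3 (local minimum)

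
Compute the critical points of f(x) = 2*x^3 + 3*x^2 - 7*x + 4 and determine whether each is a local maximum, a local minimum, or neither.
f'(x) = 6*x^2 + 6*x - 7

Solve f'(x) = 0:
  6*x^2 + 6*x - 7 = 0 has no rational roots; quadratic formula: x = (-6 ± √204)/12.
  ⇒ x = -sqrt(51)/6 - 1/2 ≈ -1.6902, -1/2 + sqrt(51)/6 ≈ 0.6902

f''(x) = 12*x + 6
Second-derivative test at each critical point:
  f''(-1.6902) = -14.2829 < 0 → local maximum
  f''(0.6902) = 14.2829 > 0 → local minimum

Critical points: x = -sqrt(51)/6 - 1/2 ≈ -1.6902 (local maximum); x = -1/2 + sqrt(51)/6 ≈ 0.6902 (local minimum)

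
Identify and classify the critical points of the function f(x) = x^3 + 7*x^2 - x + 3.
f'(x) = 3*x^2 + 14*x - 1

Solve f'(x) = 0:
  3*x^2 + 14*x - 1 = 0 has no rational roots; quadratic formula: x = (-14 ± √208)/6.
  ⇒ x = -2*sqrt(13)/3 - 7/3 ≈ -4.7370, -7/3 + 2*sqrt(13)/3 ≈ 0.0704

f''(x) = 6*x + 14
Second-derivative test at each critical point:
  f''(-4.7370) = -14.4222 < 0 → local maximum
  f''(0.0704) = 14.4222 > 0 → local minimum

Critical points: x = -2*sqrt(13)/3 - 7/3 ≈ -4.7370 (local maximum); x = -7/3 + 2*sqrt(13)/3 ≈ 0.0704 (local minimum)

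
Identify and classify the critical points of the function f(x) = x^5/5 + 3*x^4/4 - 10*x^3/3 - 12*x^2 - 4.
f'(x) = x*(x^3 + 3*x^2 - 10*x - 24)

Solve f'(x) = 0:
  Factor: x^4 + 3*x^3 - 10*x^2 - 24*x = x*(x - 3)*(x + 2)*(x + 4) = 0.
  ⇒ x = -4, -2, 0, 3

f''(x) = 4*x^3 + 9*x^2 - 20*x - 24
Second-derivative test at each critical point:
  f''(-4) = -56 < 0 → local maximum
  f''(-2) = 20 > 0 → local minimum
  f''(0) = -24 < 0 → local maximum
  f''(3) = 105 > 0 → local minimum

Critical points: x = -4 (local maximum); x = -2 (local minimum); x = 0 (local maximum); x = 3 (local minimum)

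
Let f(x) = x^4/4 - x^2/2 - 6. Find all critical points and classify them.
f'(x) = x^3 - x

Solve f'(x) = 0:
  Factor: x^3 - x = x*(x - 1)*(x + 1) = 0.
  ⇒ x = -1, 0, 1

f''(x) = 3*x^2 - 1
Second-derivative test at each critical point:
  f''(-1) = 2 > 0 → local minimum
  f''(0) = -1 < 0 → local maximum
  f''(1) = 2 > 0 → local minimum

Critical points: x = -1 (local minimum); x = 0 (local maximum); x = 1 (local minimum)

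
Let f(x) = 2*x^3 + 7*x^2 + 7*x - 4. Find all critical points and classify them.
f'(x) = 6*x^2 + 14*x + 7

Solve f'(x) = 0:
  6*x^2 + 14*x + 7 = 0 has no rational roots; quadratic formula: x = (-14 ± √28)/12.
  ⇒ x = -7/6 - sqrt(7)/6 ≈ -1.6076, -7/6 + sqrt(7)/6 ≈ -0.7257

f''(x) = 12*x + 14
Second-derivative test at each critical point:
  f''(-1.6076) = -5.2915 < 0 → local maximum
  f''(-0.7257) = 5.2915 > 0 → local minimum

Critical points: x = -7/6 - sqrt(7)/6 ≈ -1.6076 (local maximum); x = -7/6 + sqrt(7)/6 ≈ -0.7257 (local minimum)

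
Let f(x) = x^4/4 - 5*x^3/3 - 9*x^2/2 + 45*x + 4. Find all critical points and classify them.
f'(x) = x^3 - 5*x^2 - 9*x + 45

Solve f'(x) = 0:
  Factor: x^3 - 5*x^2 - 9*x + 45 = (x - 5)*(x - 3)*(x + 3) = 0.
  ⇒ x = -3, 3, 5

f''(x) = 3*x^2 - 10*x - 9
Second-derivative test at each critical point:
  f''(-3) = 48 > 0 → local minimum
  f''(3) = -12 < 0 → local maximum
  f''(5) = 16 > 0 → local minimum

Critical points: x = -3 (local minimum); x = 3 (local maximum); x = 5 (local minimum)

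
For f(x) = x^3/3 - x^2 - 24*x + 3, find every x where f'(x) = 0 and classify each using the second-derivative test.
f'(x) = x^2 - 2*x - 24

Solve f'(x) = 0:
  Factor: x^2 - 2*x - 24 = (x - 6)*(x + 4) = 0.
  ⇒ x = -4, 6

f''(x) = 2*x - 2
Second-derivative test at each critical point:
  f''(-4) = -10 < 0 → local maximum
  f''(6) = 10 > 0 → local minimum

Critical points: x = -4 (local maximum); x = 6 (local minimum)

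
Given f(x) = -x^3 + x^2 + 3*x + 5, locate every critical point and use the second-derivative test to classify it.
f'(x) = -3*x^2 + 2*x + 3

Solve f'(x) = 0:
  3*x^2 - 2*x - 3 = 0 has no rational roots; quadratic formula: x = (2 ± √40)/6.
  ⇒ x = 1/3 - sqrt(10)/3 ≈ -0.7208, 1/3 + sqrt(10)/3 ≈ 1.3874

f''(x) = 2 - 6*x
Second-derivative test at each critical point:
  f''(-0.7208) = 6.3246 > 0 → local minimum
  f''(1.3874) = -6.3246 < 0 → local maximum

Critical points: x = 1/3 - sqrt(10)/3 ≈ -0.7208 (local minimum); x = 1/3 + sqrt(10)/3 ≈ 1.3874 (local maximum)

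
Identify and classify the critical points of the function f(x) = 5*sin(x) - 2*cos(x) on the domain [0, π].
f'(x) = 2*sin(x) + 5*cos(x)

Solve f'(x) = 0 on [0, π]:
  f'(x) = 0 ⇔ 5*cos(x) = -2*sin(x) ⇔ tan(x) = -5/2, i.e. x = arctan(-5/2) + nπ; keep the solutions lying in [0, π].
  ⇒ x = pi - atan(5/2) ≈ 1.9513

f''(x) = -5*sin(x) + 2*cos(x)
Second-derivative test at each critical point:
  f''(1.9513) = -5.3852 < 0 → local maximum

Critical points: x = pi - atan(5/2) ≈ 1.9513 (local maximum)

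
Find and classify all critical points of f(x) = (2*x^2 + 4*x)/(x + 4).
f'(x) = 2*(x^2 + 8*x + 8)/(x^2 + 8*x + 16)

Solve f'(x) = 0:
  f'(x) = 2*(x^2 + 8*x + 8)/(x + 4)^2; the denominator is positive wherever f is defined, so f'(x) = 0 ⇔ 2*x^2 + 16*x + 16 = 0.
  Factor: 2*x^2 + 16*x + 16 = 2*(x^2 + 8*x + 8); x^2 + 8*x + 8 = 0 has no rational roots; quadratic formula: x = (-8 ± √32)/2.
  ⇒ x = -4 - 2*sqrt(2) ≈ -6.8284, -4 + 2*sqrt(2) ≈ -1.1716

f''(x) = 32/(x^3 + 12*x^2 + 48*x + 64)
Second-derivative test at each critical point:
  f''(-6.8284) = -1.4142 < 0 → local maximum
  f''(-1.1716) = 1.4142 > 0 → local minimum

Critical points: x = -4 - 2*sqrt(2) ≈ -6.8284 (local maximum); x = -4 + 2*sqrt(2) ≈ -1.1716 (local minimum)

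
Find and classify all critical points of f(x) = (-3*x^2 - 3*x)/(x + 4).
f'(x) = 3*(-x^2 - 8*x - 4)/(x^2 + 8*x + 16)

Solve f'(x) = 0:
  f'(x) = -3*(x^2 + 8*x + 4)/(x + 4)^2; the denominator is positive wherever f is defined, so f'(x) = 0 ⇔ -3*x^2 - 24*x - 12 = 0.
  Factor: -3*x^2 - 24*x - 12 = -3*(x^2 + 8*x + 4); x^2 + 8*x + 4 = 0 has no rational roots; quadratic formula: x = (-8 ± √48)/2.
  ⇒ x = -4 - 2*sqrt(3) ≈ -7.4641, -4 + 2*sqrt(3) ≈ -0.5359

f''(x) = -72/(x^3 + 12*x^2 + 48*x + 64)
Second-derivative test at each critical point:
  f''(-7.4641) = 1.7321 > 0 → local minimum
  f''(-0.5359) = -1.7321 < 0 → local maximum

Critical points: x = -4 - 2*sqrt(3) ≈ -7.4641 (local minimum); x = -4 + 2*sqrt(3) ≈ -0.5359 (local maximum)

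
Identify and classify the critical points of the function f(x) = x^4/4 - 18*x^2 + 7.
f'(x) = x*(x^2 - 36)

Solve f'(x) = 0:
  Factor: x^3 - 36*x = x*(x - 6)*(x + 6) = 0.
  ⇒ x = -6, 0, 6

f''(x) = 3*x^2 - 36
Second-derivative test at each critical point:
  f''(-6) = 72 > 0 → local minimum
  f''(0) = -36 < 0 → local maximum
  f''(6) = 72 > 0 → local minimum

Critical points: x = -6 (local minimum); x = 0 (local maximum); x = 6 (local minimum)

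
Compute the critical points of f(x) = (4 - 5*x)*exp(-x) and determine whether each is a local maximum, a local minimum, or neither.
f'(x) = (5*x - 9)*exp(-x)

Solve f'(x) = 0:
  f'(x) = (5*x - 9)·exp(-x) and exp(-x) > 0 for every x, so f'(x) = 0 ⇔ 5*x - 9 = 0.
  5*x - 9 = 0.
  ⇒ x = 9/5

f''(x) = (14 - 5*x)*exp(-x)
Second-derivative test at each critical point:
  f''(9/5) = 0.8265 > 0 → local minimum

Critical points: x = 9/5 (local minimum)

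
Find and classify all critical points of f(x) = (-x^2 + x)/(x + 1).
f'(x) = (-x^2 - 2*x + 1)/(x^2 + 2*x + 1)

Solve f'(x) = 0:
  f'(x) = -(x^2 + 2*x - 1)/(x + 1)^2; the denominator is positive wherever f is defined, so f'(x) = 0 ⇔ -x^2 - 2*x + 1 = 0.
  x^2 + 2*x - 1 = 0 has no rational roots; quadratic formula: x = (-2 ± √8)/2.
  ⇒ x = -sqrt(2) - 1 ≈ -2.4142, -1 + sqrt(2) ≈ 0.4142

f''(x) = -4/(x^3 + 3*x^2 + 3*x + 1)
Second-derivative test at each critical point:
  f''(-2.4142) = 1.4142 > 0 → local minimum
  f''(0.4142) = -1.4142 < 0 → local maximum

Critical points: x = -sqrt(2) - 1 ≈ -2.4142 (local minimum); x = -1 + sqrt(2) ≈ 0.4142 (local maximum)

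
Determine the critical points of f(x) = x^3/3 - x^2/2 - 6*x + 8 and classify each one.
f'(x) = x^2 - x - 6

Solve f'(x) = 0:
  Factor: x^2 - x - 6 = (x - 3)*(x + 2) = 0.
  ⇒ x = -2, 3

f''(x) = 2*x - 1
Second-derivative test at each critical point:
  f''(-2) = -5 < 0 → local maximum
  f''(3) = 5 > 0 → local minimum

Critical points: x = -2 (local maximum); x = 3 (local minimum)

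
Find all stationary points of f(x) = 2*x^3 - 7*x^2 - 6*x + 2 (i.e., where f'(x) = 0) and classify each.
f'(x) = 6*x^2 - 14*x - 6

Solve f'(x) = 0:
  Factor: 6*x^2 - 14*x - 6 = 2*(3*x^2 - 7*x - 3); 3*x^2 - 7*x - 3 = 0 has no rational roots; quadratic formula: x = (7 ± √85)/6.
  ⇒ x = 7/6 - sqrt(85)/6 ≈ -0.3699, 7/6 + sqrt(85)/6 ≈ 2.7033

f''(x) = 12*x - 14
Second-derivative test at each critical point:
  f''(-0.3699) = -18.4391 < 0 → local maximum
  f''(2.7033) = 18.4391 > 0 → local minimum

Critical points: x = 7/6 - sqrt(85)/6 ≈ -0.3699 (local maximum); x = 7/6 + sqrt(85)/6 ≈ 2.7033 (local minimum)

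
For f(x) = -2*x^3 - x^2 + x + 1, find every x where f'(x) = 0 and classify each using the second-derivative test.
f'(x) = -6*x^2 - 2*x + 1

Solve f'(x) = 0:
  6*x^2 + 2*x - 1 = 0 has no rational roots; quadratic formula: x = (-2 ± √28)/12.
  ⇒ x = -sqrt(7)/6 - 1/6 ≈ -0.6076, -1/6 + sqrt(7)/6 ≈ 0.2743

f''(x) = -12*x - 2
Second-derivative test at each critical point:
  f''(-0.6076) = 5.2915 > 0 → local minimum
  f''(0.2743) = -5.2915 < 0 → local maximum

Critical points: x = -sqrt(7)/6 - 1/6 ≈ -0.6076 (local minimum); x = -1/6 + sqrt(7)/6 ≈ 0.2743 (local maximum)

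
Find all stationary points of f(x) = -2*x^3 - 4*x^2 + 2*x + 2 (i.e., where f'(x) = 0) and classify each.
f'(x) = -6*x^2 - 8*x + 2

Solve f'(x) = 0:
  Factor: -6*x^2 - 8*x + 2 = -2*(3*x^2 + 4*x - 1); 3*x^2 + 4*x - 1 = 0 has no rational roots; quadratic formula: x = (-4 ± √28)/6.
  ⇒ x = -sqrt(7)/3 - 2/3 ≈ -1.5486, -2/3 + sqrt(7)/3 ≈ 0.2153

f''(x) = -12*x - 8
Second-derivative test at each critical point:
  f''(-1.5486) = 10.5830 > 0 → local minimum
  f''(0.2153) = -10.5830 < 0 → local maximum

Critical points: x = -sqrt(7)/3 - 2/3 ≈ -1.5486 (local minimum); x = -2/3 + sqrt(7)/3 ≈ 0.2153 (local maximum)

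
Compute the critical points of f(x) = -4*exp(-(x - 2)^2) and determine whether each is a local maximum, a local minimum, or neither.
f'(x) = 8*(x - 2)*exp(-(x - 2)^2)

Solve f'(x) = 0:
  f'(x) = (8*x - 16)·exp(-(x - 2)^2) and exp(-(x - 2)^2) > 0 for every x, so f'(x) = 0 ⇔ 8*x - 16 = 0.
  Factor: 8*x - 16 = 8*(x - 2) = 0.
  ⇒ x = 2

f''(x) = 8*(1 - 2*(x - 2)^2)*exp(-(x - 2)^2)
Second-derivative test at each critical point:
  f''(2) = 8 > 0 → local minimum

Critical points: x = 2 (local minimum)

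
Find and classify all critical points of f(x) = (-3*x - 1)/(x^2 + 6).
f'(x) = (3*x^2 + 2*x - 18)/(x^4 + 12*x^2 + 36)

Solve f'(x) = 0:
  f'(x) = (3*x^2 + 2*x - 18)/(x^2 + 6)^2; the denominator is positive wherever f is defined, so f'(x) = 0 ⇔ 3*x^2 + 2*x - 18 = 0.
  3*x^2 + 2*x - 18 = 0 has no rational roots; quadratic formula: x = (-2 ± √220)/6.
  ⇒ x = -sqrt(55)/3 - 1/3 ≈ -2.8054, -1/3 + sqrt(55)/3 ≈ 2.1387

f''(x) = 2*(-4*x^2*(3*x + 1) + (9*x + 1)*(x^2 + 6))/(x^2 + 6)^3
Second-derivative test at each critical point:
  f''(-2.8054) = -0.0771 < 0 → local maximum
  f''(2.1387) = 0.1327 > 0 → local minimum

Critical points: x = -sqrt(55)/3 - 1/3 ≈ -2.8054 (local maximum); x = -1/3 + sqrt(55)/3 ≈ 2.1387 (local minimum)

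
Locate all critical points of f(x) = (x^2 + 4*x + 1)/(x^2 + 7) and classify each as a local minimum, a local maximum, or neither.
f'(x) = 4*(-x^2 + 3*x + 7)/(x^4 + 14*x^2 + 49)

Solve f'(x) = 0:
  f'(x) = -4*(x^2 - 3*x - 7)/(x^2 + 7)^2; the denominator is positive wherever f is defined, so f'(x) = 0 ⇔ -4*x^2 + 12*x + 28 = 0.
  Factor: -4*x^2 + 12*x + 28 = -4*(x^2 - 3*x - 7); x^2 - 3*x - 7 = 0 has no rational roots; quadratic formula: x = (3 ± √37)/2.
  ⇒ x = 3/2 - sqrt(37)/2 ≈ -1.5414, 3/2 + sqrt(37)/2 ≈ 4.5414

f''(x) = 4*(2*x^3 - 9*x^2 - 42*x + 21)/(x^6 + 21*x^4 + 147*x^2 + 343)
Second-derivative test at each critical point:
  f''(-1.5414) = 0.2768 > 0 → local minimum
  f''(4.5414) = -0.0319 < 0 → local maximum

Critical points: x = 3/2 - sqrt(37)/2 ≈ -1.5414 (local minimum); x = 3/2 + sqrt(37)/2 ≈ 4.5414 (local maximum)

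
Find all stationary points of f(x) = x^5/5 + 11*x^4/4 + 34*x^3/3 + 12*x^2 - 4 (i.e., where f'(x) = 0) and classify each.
f'(x) = x*(x^3 + 11*x^2 + 34*x + 24)

Solve f'(x) = 0:
  Factor: x^4 + 11*x^3 + 34*x^2 + 24*x = x*(x + 1)*(x + 4)*(x + 6) = 0.
  ⇒ x = -6, -4, -1, 0

f''(x) = 4*x^3 + 33*x^2 + 68*x + 24
Second-derivative test at each critical point:
  f''(-6) = -60 < 0 → local maximum
  f''(-4) = 24 > 0 → local minimum
  f''(-1) = -15 < 0 → local maximum
  f''(0) = 24 > 0 → local minimum

Critical points: x = -6 (local maximum); x = -4 (local minimum); x = -1 (local maximum); x = 0 (local minimum)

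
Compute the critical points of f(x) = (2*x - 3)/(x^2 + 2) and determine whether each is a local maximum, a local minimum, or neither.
f'(x) = 2*(-x^2 + 3*x + 2)/(x^4 + 4*x^2 + 4)

Solve f'(x) = 0:
  f'(x) = -2*(x^2 - 3*x - 2)/(x^2 + 2)^2; the denominator is positive wherever f is defined, so f'(x) = 0 ⇔ -2*x^2 + 6*x + 4 = 0.
  Factor: -2*x^2 + 6*x + 4 = -2*(x^2 - 3*x - 2); x^2 - 3*x - 2 = 0 has no rational roots; quadratic formula: x = (3 ± √17)/2.
  ⇒ x = 3/2 - sqrt(17)/2 ≈ -0.5616, 3/2 + sqrt(17)/2 ≈ 3.5616

f''(x) = 2*(4*x^2*(2*x - 3) + 3*(1 - 2*x)*(x^2 + 2))/(x^2 + 2)^3
Second-derivative test at each critical point:
  f''(-0.5616) = 1.5382 > 0 → local minimum
  f''(3.5616) = -0.0382 < 0 → local maximum

Critical points: x = 3/2 - sqrt(17)/2 ≈ -0.5616 (local minimum); x = 3/2 + sqrt(17)/2 ≈ 3.5616 (local maximum)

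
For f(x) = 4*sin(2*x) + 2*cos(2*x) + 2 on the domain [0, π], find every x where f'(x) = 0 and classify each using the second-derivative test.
f'(x) = -4*sin(2*x) + 8*cos(2*x)

Solve f'(x) = 0 on [0, π]:
  f'(x) = 0 ⇔ 4*cos(2*x) = 2*sin(2*x) ⇔ tan(2*x) = 2, i.e. 2*x = arctan(2) + nπ; keep the solutions lying in [0, π].
  ⇒ x = atan(2)/2 ≈ 0.5536, atan(2)/2 + pi/2 ≈ 2.1244

f''(x) = -16*sin(2*x) - 8*cos(2*x)
Second-derivative test at each critical point:
  f''(0.5536) = -17.8885 < 0 → local maximum
  f''(2.1244) = 17.8885 > 0 → local minimum

Critical points: x = atan(2)/2 ≈ 0.5536 (local maximum); x = atan(2)/2 + pi/2 ≈ 2.1244 (local minimum)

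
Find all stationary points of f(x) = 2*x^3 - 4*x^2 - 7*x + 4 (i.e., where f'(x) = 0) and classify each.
f'(x) = 6*x^2 - 8*x - 7

Solve f'(x) = 0:
  6*x^2 - 8*x - 7 = 0 has no rational roots; quadratic formula: x = (8 ± √232)/12.
  ⇒ x = 2/3 - sqrt(58)/6 ≈ -0.6026, 2/3 + sqrt(58)/6 ≈ 1.9360

f''(x) = 12*x - 8
Second-derivative test at each critical point:
  f''(-0.6026) = -15.2315 < 0 → local maximum
  f''(1.9360) = 15.2315 > 0 → local minimum

Critical points: x = 2/3 - sqrt(58)/6 ≈ -0.6026 (local maximum); x = 2/3 + sqrt(58)/6 ≈ 1.9360 (local minimum)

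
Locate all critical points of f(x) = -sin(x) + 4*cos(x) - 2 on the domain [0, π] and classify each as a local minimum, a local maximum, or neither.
f'(x) = -4*sin(x) - cos(x)

Solve f'(x) = 0 on [0, π]:
  f'(x) = 0 ⇔ -cos(x) = 4*sin(x) ⇔ tan(x) = -1/4, i.e. x = arctan(-1/4) + nπ; keep the solutions lying in [0, π].
  ⇒ x = pi - atan(1/4) ≈ 2.8966

f''(x) = sin(x) - 4*cos(x)
Second-derivative test at each critical point:
  f''(2.8966) = 4.1231 > 0 → local minimum

Critical points: x = pi - atan(1/4) ≈ 2.8966 (local minimum)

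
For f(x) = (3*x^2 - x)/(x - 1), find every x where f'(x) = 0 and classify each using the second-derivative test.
f'(x) = (3*x^2 - 6*x + 1)/(x^2 - 2*x + 1)

Solve f'(x) = 0:
  f'(x) = (3*x^2 - 6*x + 1)/(x - 1)^2; the denominator is positive wherever f is defined, so f'(x) = 0 ⇔ 3*x^2 - 6*x + 1 = 0.
  3*x^2 - 6*x + 1 = 0 has no rational roots; quadratic formula: x = (6 ± √24)/6.
  ⇒ x = 1 - sqrt(6)/3 ≈ 0.1835, sqrt(6)/3 + 1 ≈ 1.8165

f''(x) = 4/(x^3 - 3*x^2 + 3*x - 1)
Second-derivative test at each critical point:
  f''(0.1835) = -7.3485 < 0 → local maximum
  f''(1.8165) = 7.3485 > 0 → local minimum

Critical points: x = 1 - sqrt(6)/3 ≈ 0.1835 (local maximum); x = sqrt(6)/3 + 1 ≈ 1.8165 (local minimum)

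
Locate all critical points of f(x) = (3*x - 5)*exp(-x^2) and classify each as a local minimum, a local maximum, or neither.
f'(x) = (-2*x*(3*x - 5) + 3)*exp(-x^2)

Solve f'(x) = 0:
  f'(x) = (-6*x^2 + 10*x + 3)·exp(-x^2) and exp(-x^2) > 0 for every x, so f'(x) = 0 ⇔ -6*x^2 + 10*x + 3 = 0.
  6*x^2 - 10*x - 3 = 0 has no rational roots; quadratic formula: x = (10 ± √172)/12.
  ⇒ x = 5/6 - sqrt(43)/6 ≈ -0.2596, 5/6 + sqrt(43)/6 ≈ 1.9262

f''(x) = 2*(2*x^2*(3*x - 5) - 9*x + 5)*exp(-x^2)
Second-derivative test at each critical point:
  f''(-0.2596) = 12.2603 > 0 → local minimum
  f''(1.9262) = -0.3209 < 0 → local maximum

Critical points: x = 5/6 - sqrt(43)/6 ≈ -0.2596 (local minimum); x = 5/6 + sqrt(43)/6 ≈ 1.9262 (local maximum)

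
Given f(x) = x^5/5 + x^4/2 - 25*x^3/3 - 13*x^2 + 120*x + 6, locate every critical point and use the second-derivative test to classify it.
f'(x) = x^4 + 2*x^3 - 25*x^2 - 26*x + 120

Solve f'(x) = 0:
  Factor: x^4 + 2*x^3 - 25*x^2 - 26*x + 120 = (x - 4)*(x - 2)*(x + 3)*(x + 5) = 0.
  ⇒ x = -5, -3, 2, 4

f''(x) = 4*x^3 + 6*x^2 - 50*x - 26
Second-derivative test at each critical point:
  f''(-5) = -126 < 0 → local maximum
  f''(-3) = 70 > 0 → local minimum
  f''(2) = -70 < 0 → local maximum
  f''(4) = 126 > 0 → local minimum

Critical points: x = -5 (local maximum); x = -3 (local minimum); x = 2 (local maximum); x = 4 (local minimum)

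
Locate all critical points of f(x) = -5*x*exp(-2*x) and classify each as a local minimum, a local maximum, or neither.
f'(x) = 5*(2*x - 1)*exp(-2*x)

Solve f'(x) = 0:
  f'(x) = (10*x - 5)·exp(-2*x) and exp(-2*x) > 0 for every x, so f'(x) = 0 ⇔ 10*x - 5 = 0.
  Factor: 10*x - 5 = 5*(2*x - 1) = 0.
  ⇒ x = 1/2

f''(x) = 20*(1 - x)*exp(-2*x)
Second-derivative test at each critical point:
  f''(1/2) = 3.6788 > 0 → local minimum

Critical points: x = 1/2 (local minimum)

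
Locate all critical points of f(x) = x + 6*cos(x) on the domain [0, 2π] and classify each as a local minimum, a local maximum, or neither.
f'(x) = 1 - 6*sin(x)

Solve f'(x) = 0 on [0, 2π]:
  f'(x) = 0 ⇔ sin(x) = 1/6, i.e. x = arcsin(1/6) + 2nπ or x = π − arcsin(1/6) + 2nπ; keep the solutions lying in [0, 2π].
  ⇒ x = asin(1/6) ≈ 0.1674, pi - asin(1/6) ≈ 2.9741

f''(x) = -6*cos(x)
Second-derivative test at each critical point:
  f''(0.1674) = -5.9161 < 0 → local maximum
  f''(2.9741) = 5.9161 > 0 → local minimum

Critical points: x = asin(1/6) ≈ 0.1674 (local maximum); x = pi - asin(1/6) ≈ 2.9741 (local minimum)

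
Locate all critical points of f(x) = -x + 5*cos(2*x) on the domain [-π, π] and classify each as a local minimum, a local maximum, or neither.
f'(x) = -10*sin(2*x) - 1

Solve f'(x) = 0 on [-π, π]:
  f'(x) = 0 ⇔ sin(2*x) = -1/10, i.e. 2*x = arcsin(-1/10) + 2nπ or 2*x = π − arcsin(-1/10) + 2nπ; keep the solutions lying in [-π, π].
  ⇒ x = -pi/2 + asin(1/10)/2 ≈ -1.5207, -asin(1/10)/2 ≈ -0.0501, asin(1/10)/2 + pi/2 ≈ 1.6209, pi - asin(1/10)/2 ≈ 3.0915

f''(x) = -20*cos(2*x)
Second-derivative test at each critical point:
  f''(-1.5207) = 19.8997 > 0 → local minimum
  f''(-0.0501) = -19.8997 < 0 → local maximum
  f''(1.6209) = 19.8997 > 0 → local minimum
  f''(3.0915) = -19.8997 < 0 → local maximum

Critical points: x = -pi/2 + asin(1/10)/2 ≈ -1.5207 (local minimum); x = -asin(1/10)/2 ≈ -0.0501 (local maximum); x = asin(1/10)/2 + pi/2 ≈ 1.6209 (local minimum); x = pi - asin(1/10)/2 ≈ 3.0915 (local maximum)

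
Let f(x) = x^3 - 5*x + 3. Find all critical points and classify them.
f'(x) = 3*x^2 - 5

Solve f'(x) = 0:
  3*x^2 - 5 = 0 has no rational roots; quadratic formula: x = (0 ± √60)/6.
  ⇒ x = -sqrt(15)/3 ≈ -1.2910, sqrt(15)/3 ≈ 1.2910

f''(x) = 6*x
Second-derivative test at each critical point:
  f''(-1.2910) = -7.7460 < 0 → local maximum
  f''(1.2910) = 7.7460 > 0 → local minimum

Critical points: x = -sqrt(15)/3 ≈ -1.2910 (local maximum); x = sqrt(15)/3 ≈ 1.2910 (local minimum)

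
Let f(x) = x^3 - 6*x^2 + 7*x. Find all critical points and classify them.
f'(x) = 3*x^2 - 12*x + 7

Solve f'(x) = 0:
  3*x^2 - 12*x + 7 = 0 has no rational roots; quadratic formula: x = (12 ± √60)/6.
  ⇒ x = 2 - sqrt(15)/3 ≈ 0.7090, sqrt(15)/3 + 2 ≈ 3.2910

f''(x) = 6*x - 12
Second-derivative test at each critical point:
  f''(0.7090) = -7.7460 < 0 → local maximum
  f''(3.2910) = 7.7460 > 0 → local minimum

Critical points: x = 2 - sqrt(15)/3 ≈ 0.7090 (local maximum); x = sqrt(15)/3 + 2 ≈ 3.2910 (local minimum)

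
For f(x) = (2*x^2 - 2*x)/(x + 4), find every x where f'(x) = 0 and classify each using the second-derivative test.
f'(x) = 2*(x^2 + 8*x - 4)/(x^2 + 8*x + 16)

Solve f'(x) = 0:
  f'(x) = 2*(x^2 + 8*x - 4)/(x + 4)^2; the denominator is positive wherever f is defined, so f'(x) = 0 ⇔ 2*x^2 + 16*x - 8 = 0.
  Factor: 2*x^2 + 16*x - 8 = 2*(x^2 + 8*x - 4); x^2 + 8*x - 4 = 0 has no rational roots; quadratic formula: x = (-8 ± √80)/2.
  ⇒ x = -2*sqrt(5) - 4 ≈ -8.4721, -4 + 2*sqrt(5) ≈ 0.4721

f''(x) = 80/(x^3 + 12*x^2 + 48*x + 64)
Second-derivative test at each critical point:
  f''(-8.4721) = -0.8944 < 0 → local maximum
  f''(0.4721) = 0.8944 > 0 → local minimum

Critical points: x = -2*sqrt(5) - 4 ≈ -8.4721 (local maximum); x = -4 + 2*sqrt(5) ≈ 0.4721 (local minimum)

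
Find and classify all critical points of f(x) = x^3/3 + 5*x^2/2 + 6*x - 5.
f'(x) = x^2 + 5*x + 6

Solve f'(x) = 0:
  Factor: x^2 + 5*x + 6 = (x + 2)*(x + 3) = 0.
  ⇒ x = -3, -2

f''(x) = 2*x + 5
Second-derivative test at each critical point:
  f''(-3) = -1 < 0 → local maximum
  f''(-2) = 1 > 0 → local minimum

Critical points: x = -3 (local maximum); x = -2 (local minimum)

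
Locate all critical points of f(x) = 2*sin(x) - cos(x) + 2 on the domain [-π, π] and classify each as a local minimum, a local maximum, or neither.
f'(x) = sin(x) + 2*cos(x)

Solve f'(x) = 0 on [-π, π]:
  f'(x) = 0 ⇔ 2*cos(x) = -sin(x) ⇔ tan(x) = -2, i.e. x = arctan(-2) + nπ; keep the solutions lying in [-π, π].
  ⇒ x = -atan(2) ≈ -1.1071, pi - atan(2) ≈ 2.0344

f''(x) = -2*sin(x) + cos(x)
Second-derivative test at each critical point:
  f''(-1.1071) = 2.2361 > 0 → local minimum
  f''(2.0344) = -2.2361 < 0 → local maximum

Critical points: x = -atan(2) ≈ -1.1071 (local minimum); x = pi - atan(2) ≈ 2.0344 (local maximum)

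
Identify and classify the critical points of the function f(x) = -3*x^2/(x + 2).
f'(x) = 3*x*(-x - 4)/(x + 2)^2

Solve f'(x) = 0:
  f'(x) = -3*x*(x + 4)/(x + 2)^2; the denominator is positive wherever f is defined, so f'(x) = 0 ⇔ -3*x^2 - 12*x = 0.
  Factor: -3*x^2 - 12*x = -3*x*(x + 4) = 0.
  ⇒ x = -4, 0

f''(x) = -24/(x^3 + 6*x^2 + 12*x + 8)
Second-derivative test at each critical point:
  f''(-4) = 3 > 0 → local minimum
  f''(0) = -3 < 0 → local maximum

Critical points: x = -4 (local minimum); x = 0 (local maximum)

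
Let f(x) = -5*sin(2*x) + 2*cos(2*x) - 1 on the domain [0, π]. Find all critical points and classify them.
f'(x) = -4*sin(2*x) - 10*cos(2*x)

Solve f'(x) = 0 on [0, π]:
  f'(x) = 0 ⇔ -5*cos(2*x) = 2*sin(2*x) ⇔ tan(2*x) = -5/2, i.e. 2*x = arctan(-5/2) + nπ; keep the solutions lying in [0, π].
  ⇒ x = -atan(5/2)/2 + pi/2 ≈ 0.9757, pi - atan(5/2)/2 ≈ 2.5464

f''(x) = 20*sin(2*x) - 8*cos(2*x)
Second-derivative test at each critical point:
  f''(0.9757) = 21.5407 > 0 → local minimum
  f''(2.5464) = -21.5407 < 0 → local maximum

Critical points: x = -atan(5/2)/2 + pi/2 ≈ 0.9757 (local minimum); x = pi - atan(5/2)/2 ≈ 2.5464 (local maximum)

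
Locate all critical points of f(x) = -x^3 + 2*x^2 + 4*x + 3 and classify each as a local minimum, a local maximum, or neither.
f'(x) = -3*x^2 + 4*x + 4

Solve f'(x) = 0:
  Factor: -3*x^2 + 4*x + 4 = -(x - 2)*(3*x + 2) = 0.
  ⇒ x = -2/3, 2

f''(x) = 4 - 6*x
Second-derivative test at each critical point:
  f''(-2/3) = 8 > 0 → local minimum
  f''(2) = -8 < 0 → local maximum

Critical points: x = -2/3 (local minimum); x = 2 (local maximum)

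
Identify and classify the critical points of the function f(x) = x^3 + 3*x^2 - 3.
f'(x) = 3*x*(x + 2)

Solve f'(x) = 0:
  Factor: 3*x^2 + 6*x = 3*x*(x + 2) = 0.
  ⇒ x = -2, 0

f''(x) = 6*x + 6
Second-derivative test at each critical point:
  f''(-2) = -6 < 0 → local maximum
  f''(0) = 6 > 0 → local minimum

Critical points: x = -2 (local maximum); x = 0 (local minimum)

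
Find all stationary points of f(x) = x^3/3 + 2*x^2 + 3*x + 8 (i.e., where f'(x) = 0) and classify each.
f'(x) = x^2 + 4*x + 3

Solve f'(x) = 0:
  Factor: x^2 + 4*x + 3 = (x + 1)*(x + 3) = 0.
  ⇒ x = -3, -1

f''(x) = 2*x + 4
Second-derivative test at each critical point:
  f''(-3) = -2 < 0 → local maximum
  f''(-1) = 2 > 0 → local minimum

Critical points: x = -3 (local maximum); x = -1 (local minimum)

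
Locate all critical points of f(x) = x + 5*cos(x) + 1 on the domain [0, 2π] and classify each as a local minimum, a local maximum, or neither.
f'(x) = 1 - 5*sin(x)

Solve f'(x) = 0 on [0, 2π]:
  f'(x) = 0 ⇔ sin(x) = 1/5, i.e. x = arcsin(1/5) + 2nπ or x = π − arcsin(1/5) + 2nπ; keep the solutions lying in [0, 2π].
  ⇒ x = asin(1/5) ≈ 0.2014, pi - asin(1/5) ≈ 2.9402

f''(x) = -5*cos(x)
Second-derivative test at each critical point:
  f''(0.2014) = -4.8990 < 0 → local maximum
  f''(2.9402) = 4.8990 > 0 → local minimum

Critical points: x = asin(1/5) ≈ 0.2014 (local maximum); x = pi - asin(1/5) ≈ 2.9402 (local minimum)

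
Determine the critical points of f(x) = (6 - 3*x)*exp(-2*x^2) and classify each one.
f'(x) = 3*(4*x*(x - 2) - 1)*exp(-2*x^2)

Solve f'(x) = 0:
  f'(x) = (12*x^2 - 24*x - 3)·exp(-2*x^2) and exp(-2*x^2) > 0 for every x, so f'(x) = 0 ⇔ 12*x^2 - 24*x - 3 = 0.
  Factor: 12*x^2 - 24*x - 3 = 3*(4*x^2 - 8*x - 1); 4*x^2 - 8*x - 1 = 0 has no rational roots; quadratic formula: x = (8 ± √80)/8.
  ⇒ x = 1 - sqrt(5)/2 ≈ -0.1180, 1 + sqrt(5)/2 ≈ 2.1180

f''(x) = 12*(4*x^2*(2 - x) + 3*x - 2)*exp(-2*x^2)
Second-derivative test at each critical point:
  f''(-0.1180) = -26.0955 < 0 → local maximum
  f''(2.1180) = 0.0034 > 0 → local minimum

Critical points: x = 1 - sqrt(5)/2 ≈ -0.1180 (local maximum); x = 1 + sqrt(5)/2 ≈ 2.1180 (local minimum)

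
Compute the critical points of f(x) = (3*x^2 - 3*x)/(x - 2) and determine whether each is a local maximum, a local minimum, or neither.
f'(x) = 3*(x^2 - 4*x + 2)/(x^2 - 4*x + 4)

Solve f'(x) = 0:
  f'(x) = 3*(x^2 - 4*x + 2)/(x - 2)^2; the denominator is positive wherever f is defined, so f'(x) = 0 ⇔ 3*x^2 - 12*x + 6 = 0.
  Factor: 3*x^2 - 12*x + 6 = 3*(x^2 - 4*x + 2); x^2 - 4*x + 2 = 0 has no rational roots; quadratic formula: x = (4 ± √8)/2.
  ⇒ x = 2 - sqrt(2) ≈ 0.5858, sqrt(2) + 2 ≈ 3.4142

f''(x) = 12/(x^3 - 6*x^2 + 12*x - 8)
Second-derivative test at each critical point:
  f''(0.5858) = -4.2426 < 0 → local maximum
  f''(3.4142) = 4.2426 > 0 → local minimum

Critical points: x = 2 - sqrt(2) ≈ 0.5858 (local maximum); x = sqrt(2) + 2 ≈ 3.4142 (local minimum)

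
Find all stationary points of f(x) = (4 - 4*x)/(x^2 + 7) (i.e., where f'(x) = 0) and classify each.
f'(x) = 4*(-x^2 + 2*x*(x - 1) - 7)/(x^2 + 7)^2

Solve f'(x) = 0:
  f'(x) = 4*(x^2 - 2*x - 7)/(x^2 + 7)^2; the denominator is positive wherever f is defined, so f'(x) = 0 ⇔ 4*x^2 - 8*x - 28 = 0.
  Factor: 4*x^2 - 8*x - 28 = 4*(x^2 - 2*x - 7); x^2 - 2*x - 7 = 0 has no rational roots; quadratic formula: x = (2 ± √32)/2.
  ⇒ x = 1 - 2*sqrt(2) ≈ -1.8284, 1 + 2*sqrt(2) ≈ 3.8284

f''(x) = 8*(4*x^2*(1 - x) + (3*x - 1)*(x^2 + 7))/(x^2 + 7)^3
Second-derivative test at each critical point:
  f''(-1.8284) = -0.2115 < 0 → local maximum
  f''(3.8284) = 0.0482 > 0 → local minimum

Critical points: x = 1 - 2*sqrt(2) ≈ -1.8284 (local maximum); x = 1 + 2*sqrt(2) ≈ 3.8284 (local minimum)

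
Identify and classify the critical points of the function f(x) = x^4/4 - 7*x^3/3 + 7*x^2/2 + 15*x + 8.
f'(x) = x^3 - 7*x^2 + 7*x + 15

Solve f'(x) = 0:
  Factor: x^3 - 7*x^2 + 7*x + 15 = (x - 5)*(x - 3)*(x + 1) = 0.
  ⇒ x = -1, 3, 5

f''(x) = 3*x^2 - 14*x + 7
Second-derivative test at each critical point:
  f''(-1) = 24 > 0 → local minimum
  f''(3) = -8 < 0 → local maximum
  f''(5) = 12 > 0 → local minimum

Critical points: x = -1 (local minimum); x = 3 (local maximum); x = 5 (local minimum)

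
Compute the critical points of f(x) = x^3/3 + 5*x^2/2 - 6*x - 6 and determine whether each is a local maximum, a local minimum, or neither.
f'(x) = x^2 + 5*x - 6

Solve f'(x) = 0:
  Factor: x^2 + 5*x - 6 = (x - 1)*(x + 6) = 0.
  ⇒ x = -6, 1

f''(x) = 2*x + 5
Second-derivative test at each critical point:
  f''(-6) = -7 < 0 → local maximum
  f''(1) = 7 > 0 → local minimum

Critical points: x = -6 (local maximum); x = 1 (local minimum)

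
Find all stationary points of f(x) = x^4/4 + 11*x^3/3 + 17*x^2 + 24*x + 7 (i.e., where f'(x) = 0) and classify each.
f'(x) = x^3 + 11*x^2 + 34*x + 24

Solve f'(x) = 0:
  Factor: x^3 + 11*x^2 + 34*x + 24 = (x + 1)*(x + 4)*(x + 6) = 0.
  ⇒ x = -6, -4, -1

f''(x) = 3*x^2 + 22*x + 34
Second-derivative test at each critical point:
  f''(-6) = 10 > 0 → local minimum
  f''(-4) = -6 < 0 → local maximum
  f''(-1) = 15 > 0 → local minimum

Critical points: x = -6 (local minimum); x = -4 (local maximum); x = -1 (local minimum)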